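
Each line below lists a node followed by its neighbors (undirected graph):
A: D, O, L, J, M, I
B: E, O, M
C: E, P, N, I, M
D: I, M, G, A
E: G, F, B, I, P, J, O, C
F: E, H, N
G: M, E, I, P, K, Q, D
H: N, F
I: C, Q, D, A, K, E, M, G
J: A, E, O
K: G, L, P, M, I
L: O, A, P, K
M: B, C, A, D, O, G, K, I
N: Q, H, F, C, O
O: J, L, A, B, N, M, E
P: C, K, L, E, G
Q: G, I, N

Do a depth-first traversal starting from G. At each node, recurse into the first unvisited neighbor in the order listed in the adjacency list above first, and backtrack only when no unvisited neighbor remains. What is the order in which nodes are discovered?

Visit G
G → M
M → B
B → E
E → F
F → H
H → N
N → Q
Q → I
I → C
C → P
P → K
K → L
L → O
O → J
J → A
A → D

G M B E F H N Q I C P K L O J A D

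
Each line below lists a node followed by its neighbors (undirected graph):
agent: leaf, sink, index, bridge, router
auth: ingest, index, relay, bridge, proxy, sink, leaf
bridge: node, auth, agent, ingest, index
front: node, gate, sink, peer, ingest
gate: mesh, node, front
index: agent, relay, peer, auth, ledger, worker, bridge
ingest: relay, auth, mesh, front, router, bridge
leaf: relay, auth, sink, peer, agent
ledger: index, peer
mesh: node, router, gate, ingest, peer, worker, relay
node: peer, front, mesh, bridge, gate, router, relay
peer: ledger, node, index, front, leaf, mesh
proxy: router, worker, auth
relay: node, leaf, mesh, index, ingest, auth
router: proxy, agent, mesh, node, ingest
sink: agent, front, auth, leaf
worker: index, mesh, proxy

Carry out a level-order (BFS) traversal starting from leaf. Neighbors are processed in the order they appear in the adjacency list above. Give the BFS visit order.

Visit leaf; enqueue relay, auth, sink, peer, agent → queue [relay, auth, sink, peer, agent]
Visit relay; enqueue node, mesh, index, ingest → queue [auth, sink, peer, agent, node, mesh, index, ingest]
Visit auth; enqueue bridge, proxy → queue [sink, peer, agent, node, mesh, index, ingest, bridge, proxy]
Visit sink; enqueue front → queue [peer, agent, node, mesh, index, ingest, bridge, proxy, front]
Visit peer; enqueue ledger → queue [agent, node, mesh, index, ingest, bridge, proxy, front, ledger]
Visit agent; enqueue router → queue [node, mesh, index, ingest, bridge, proxy, front, ledger, router]
Visit node; enqueue gate → queue [mesh, index, ingest, bridge, proxy, front, ledger, router, gate]
Visit mesh; enqueue worker → queue [index, ingest, bridge, proxy, front, ledger, router, gate, worker]
Visit index → queue [ingest, bridge, proxy, front, ledger, router, gate, worker]
Visit ingest → queue [bridge, proxy, front, ledger, router, gate, worker]
Visit bridge → queue [proxy, front, ledger, router, gate, worker]
Visit proxy → queue [front, ledger, router, gate, worker]
Visit front → queue [ledger, router, gate, worker]
Visit ledger → queue [router, gate, worker]
Visit router → queue [gate, worker]
Visit gate → queue [worker]
Visit worker → queue []

leaf → relay → auth → sink → peer → agent → node → mesh → index → ingest → bridge → proxy → front → ledger → router → gate → worker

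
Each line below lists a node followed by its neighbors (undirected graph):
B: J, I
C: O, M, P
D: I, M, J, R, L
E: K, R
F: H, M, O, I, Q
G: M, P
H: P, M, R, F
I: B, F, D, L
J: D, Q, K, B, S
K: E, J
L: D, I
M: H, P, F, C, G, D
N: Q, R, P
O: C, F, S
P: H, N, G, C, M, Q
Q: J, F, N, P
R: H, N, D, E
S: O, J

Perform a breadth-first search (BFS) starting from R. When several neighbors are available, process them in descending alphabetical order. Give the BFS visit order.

R, N, H, E, D, Q, P, M, F, K, L, J, I, G, C, O, S, B

Visit R; enqueue N, H, E, D → queue [N, H, E, D]
Visit N; enqueue Q, P → queue [H, E, D, Q, P]
Visit H; enqueue M, F → queue [E, D, Q, P, M, F]
Visit E; enqueue K → queue [D, Q, P, M, F, K]
Visit D; enqueue L, J, I → queue [Q, P, M, F, K, L, J, I]
Visit Q → queue [P, M, F, K, L, J, I]
Visit P; enqueue G, C → queue [M, F, K, L, J, I, G, C]
Visit M → queue [F, K, L, J, I, G, C]
Visit F; enqueue O → queue [K, L, J, I, G, C, O]
Visit K → queue [L, J, I, G, C, O]
Visit L → queue [J, I, G, C, O]
Visit J; enqueue S, B → queue [I, G, C, O, S, B]
Visit I → queue [G, C, O, S, B]
Visit G → queue [C, O, S, B]
Visit C → queue [O, S, B]
Visit O → queue [S, B]
Visit S → queue [B]
Visit B → queue []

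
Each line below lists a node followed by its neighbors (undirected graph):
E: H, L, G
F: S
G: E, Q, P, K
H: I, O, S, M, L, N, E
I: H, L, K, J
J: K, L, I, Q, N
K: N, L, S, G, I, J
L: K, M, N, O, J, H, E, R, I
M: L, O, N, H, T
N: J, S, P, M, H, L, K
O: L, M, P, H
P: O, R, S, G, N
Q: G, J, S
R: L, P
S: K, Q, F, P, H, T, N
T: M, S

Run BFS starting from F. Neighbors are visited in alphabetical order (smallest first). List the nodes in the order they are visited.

F, S, H, K, N, P, Q, T, E, I, L, M, O, G, J, R

Visit F; enqueue S → queue [S]
Visit S; enqueue H, K, N, P, Q, T → queue [H, K, N, P, Q, T]
Visit H; enqueue E, I, L, M, O → queue [K, N, P, Q, T, E, I, L, M, O]
Visit K; enqueue G, J → queue [N, P, Q, T, E, I, L, M, O, G, J]
Visit N → queue [P, Q, T, E, I, L, M, O, G, J]
Visit P; enqueue R → queue [Q, T, E, I, L, M, O, G, J, R]
Visit Q → queue [T, E, I, L, M, O, G, J, R]
Visit T → queue [E, I, L, M, O, G, J, R]
Visit E → queue [I, L, M, O, G, J, R]
Visit I → queue [L, M, O, G, J, R]
Visit L → queue [M, O, G, J, R]
Visit M → queue [O, G, J, R]
Visit O → queue [G, J, R]
Visit G → queue [J, R]
Visit J → queue [R]
Visit R → queue []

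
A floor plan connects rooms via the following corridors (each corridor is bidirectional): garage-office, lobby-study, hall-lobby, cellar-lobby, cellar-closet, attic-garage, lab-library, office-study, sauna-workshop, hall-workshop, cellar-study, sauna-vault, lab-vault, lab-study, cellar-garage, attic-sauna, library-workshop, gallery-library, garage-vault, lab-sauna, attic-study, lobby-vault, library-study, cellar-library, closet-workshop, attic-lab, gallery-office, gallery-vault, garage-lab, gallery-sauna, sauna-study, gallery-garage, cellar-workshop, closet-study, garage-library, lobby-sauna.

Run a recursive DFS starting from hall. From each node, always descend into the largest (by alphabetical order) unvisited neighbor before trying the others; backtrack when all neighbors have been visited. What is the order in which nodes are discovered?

hall -> workshop -> sauna -> vault -> lobby -> study -> office -> garage -> library -> lab -> attic -> gallery -> cellar -> closet

Visit hall
hall → workshop
workshop → sauna
sauna → vault
vault → lobby
lobby → study
study → office
office → garage
garage → library
library → lab
lab → attic
library → gallery
library → cellar
cellar → closet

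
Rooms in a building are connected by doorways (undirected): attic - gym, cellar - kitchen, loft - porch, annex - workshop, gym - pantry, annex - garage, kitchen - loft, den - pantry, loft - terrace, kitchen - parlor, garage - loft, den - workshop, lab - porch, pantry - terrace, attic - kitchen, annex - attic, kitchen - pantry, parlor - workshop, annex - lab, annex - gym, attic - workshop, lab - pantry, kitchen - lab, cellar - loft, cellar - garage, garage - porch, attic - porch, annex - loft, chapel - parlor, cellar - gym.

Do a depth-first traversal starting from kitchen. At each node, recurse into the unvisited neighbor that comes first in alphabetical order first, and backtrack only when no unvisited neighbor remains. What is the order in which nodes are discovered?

kitchen → attic → annex → garage → cellar → gym → pantry → den → workshop → parlor → chapel → lab → porch → loft → terrace

Visit kitchen
kitchen → attic
attic → annex
annex → garage
garage → cellar
cellar → gym
gym → pantry
pantry → den
den → workshop
workshop → parlor
parlor → chapel
pantry → lab
lab → porch
porch → loft
loft → terrace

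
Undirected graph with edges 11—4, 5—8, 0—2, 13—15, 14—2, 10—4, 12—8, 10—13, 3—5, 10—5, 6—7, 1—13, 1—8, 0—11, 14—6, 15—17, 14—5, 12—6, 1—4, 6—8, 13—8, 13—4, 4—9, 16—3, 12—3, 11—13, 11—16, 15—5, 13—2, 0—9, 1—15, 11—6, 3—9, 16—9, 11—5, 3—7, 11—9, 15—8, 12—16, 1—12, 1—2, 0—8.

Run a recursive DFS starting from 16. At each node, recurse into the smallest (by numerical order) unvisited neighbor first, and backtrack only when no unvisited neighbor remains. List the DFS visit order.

16 -> 3 -> 5 -> 8 -> 0 -> 2 -> 1 -> 4 -> 9 -> 11 -> 6 -> 7 -> 12 -> 14 -> 13 -> 10 -> 15 -> 17

Visit 16
16 → 3
3 → 5
5 → 8
8 → 0
0 → 2
2 → 1
1 → 4
4 → 9
9 → 11
11 → 6
6 → 7
6 → 12
6 → 14
11 → 13
13 → 10
13 → 15
15 → 17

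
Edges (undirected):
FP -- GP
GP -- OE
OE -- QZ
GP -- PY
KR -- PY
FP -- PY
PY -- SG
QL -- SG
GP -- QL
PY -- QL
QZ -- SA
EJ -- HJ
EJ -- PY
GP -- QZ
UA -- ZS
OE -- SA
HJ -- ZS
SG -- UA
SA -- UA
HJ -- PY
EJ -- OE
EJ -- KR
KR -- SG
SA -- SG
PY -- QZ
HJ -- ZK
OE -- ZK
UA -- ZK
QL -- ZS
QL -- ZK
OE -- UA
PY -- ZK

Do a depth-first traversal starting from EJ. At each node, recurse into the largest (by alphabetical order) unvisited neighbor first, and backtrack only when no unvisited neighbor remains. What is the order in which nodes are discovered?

EJ → PY → ZK → UA → ZS → QL → SG → SA → QZ → OE → GP → FP → KR → HJ

Visit EJ
EJ → PY
PY → ZK
ZK → UA
UA → ZS
ZS → QL
QL → SG
SG → SA
SA → QZ
QZ → OE
OE → GP
GP → FP
SG → KR
ZS → HJ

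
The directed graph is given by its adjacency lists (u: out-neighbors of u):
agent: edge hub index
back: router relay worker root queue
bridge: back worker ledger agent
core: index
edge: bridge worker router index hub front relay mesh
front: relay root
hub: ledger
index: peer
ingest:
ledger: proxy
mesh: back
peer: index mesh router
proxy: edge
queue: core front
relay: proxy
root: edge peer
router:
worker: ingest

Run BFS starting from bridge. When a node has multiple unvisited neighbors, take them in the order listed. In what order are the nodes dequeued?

bridge back worker ledger agent router relay root queue ingest proxy edge hub index peer core front mesh

Visit bridge; enqueue back, worker, ledger, agent → queue [back, worker, ledger, agent]
Visit back; enqueue router, relay, root, queue → queue [worker, ledger, agent, router, relay, root, queue]
Visit worker; enqueue ingest → queue [ledger, agent, router, relay, root, queue, ingest]
Visit ledger; enqueue proxy → queue [agent, router, relay, root, queue, ingest, proxy]
Visit agent; enqueue edge, hub, index → queue [router, relay, root, queue, ingest, proxy, edge, hub, index]
Visit router → queue [relay, root, queue, ingest, proxy, edge, hub, index]
Visit relay → queue [root, queue, ingest, proxy, edge, hub, index]
Visit root; enqueue peer → queue [queue, ingest, proxy, edge, hub, index, peer]
Visit queue; enqueue core, front → queue [ingest, proxy, edge, hub, index, peer, core, front]
Visit ingest → queue [proxy, edge, hub, index, peer, core, front]
Visit proxy → queue [edge, hub, index, peer, core, front]
Visit edge; enqueue mesh → queue [hub, index, peer, core, front, mesh]
Visit hub → queue [index, peer, core, front, mesh]
Visit index → queue [peer, core, front, mesh]
Visit peer → queue [core, front, mesh]
Visit core → queue [front, mesh]
Visit front → queue [mesh]
Visit mesh → queue []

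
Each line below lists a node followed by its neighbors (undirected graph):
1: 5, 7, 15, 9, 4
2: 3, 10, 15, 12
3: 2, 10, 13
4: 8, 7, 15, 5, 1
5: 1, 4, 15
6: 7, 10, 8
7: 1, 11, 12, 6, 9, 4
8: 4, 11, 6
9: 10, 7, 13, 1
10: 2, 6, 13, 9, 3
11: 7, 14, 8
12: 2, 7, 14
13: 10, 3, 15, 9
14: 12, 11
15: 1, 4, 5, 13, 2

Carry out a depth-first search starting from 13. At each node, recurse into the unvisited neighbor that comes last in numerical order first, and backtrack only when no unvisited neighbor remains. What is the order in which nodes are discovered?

Visit 13
13 → 15
15 → 5
5 → 4
4 → 8
8 → 11
11 → 14
14 → 12
12 → 7
7 → 9
9 → 10
10 → 6
10 → 3
3 → 2
9 → 1

13 15 5 4 8 11 14 12 7 9 10 6 3 2 1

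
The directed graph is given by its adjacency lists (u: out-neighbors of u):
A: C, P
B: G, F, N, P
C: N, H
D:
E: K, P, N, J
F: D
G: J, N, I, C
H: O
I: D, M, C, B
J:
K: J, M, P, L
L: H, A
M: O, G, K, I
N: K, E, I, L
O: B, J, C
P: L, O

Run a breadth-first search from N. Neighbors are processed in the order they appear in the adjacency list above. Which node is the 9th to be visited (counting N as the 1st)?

D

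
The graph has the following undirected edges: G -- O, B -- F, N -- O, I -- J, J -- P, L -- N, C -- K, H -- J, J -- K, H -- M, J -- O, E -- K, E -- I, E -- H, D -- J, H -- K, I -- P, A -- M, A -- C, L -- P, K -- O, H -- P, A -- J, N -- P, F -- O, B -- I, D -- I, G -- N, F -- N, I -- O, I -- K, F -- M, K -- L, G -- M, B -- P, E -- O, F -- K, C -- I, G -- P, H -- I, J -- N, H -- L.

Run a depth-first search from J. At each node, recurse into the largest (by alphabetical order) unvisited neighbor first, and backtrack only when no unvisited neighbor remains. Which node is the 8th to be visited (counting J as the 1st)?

Visit J
J → P
P → N
N → O
O → K
K → L
L → H
H → M
M → G
M → F
F → B
B → I
I → E
I → D
I → C
C → A

Visit order: J, P, N, O, K, L, H, M, G, F, B, I, E, D, C, A

M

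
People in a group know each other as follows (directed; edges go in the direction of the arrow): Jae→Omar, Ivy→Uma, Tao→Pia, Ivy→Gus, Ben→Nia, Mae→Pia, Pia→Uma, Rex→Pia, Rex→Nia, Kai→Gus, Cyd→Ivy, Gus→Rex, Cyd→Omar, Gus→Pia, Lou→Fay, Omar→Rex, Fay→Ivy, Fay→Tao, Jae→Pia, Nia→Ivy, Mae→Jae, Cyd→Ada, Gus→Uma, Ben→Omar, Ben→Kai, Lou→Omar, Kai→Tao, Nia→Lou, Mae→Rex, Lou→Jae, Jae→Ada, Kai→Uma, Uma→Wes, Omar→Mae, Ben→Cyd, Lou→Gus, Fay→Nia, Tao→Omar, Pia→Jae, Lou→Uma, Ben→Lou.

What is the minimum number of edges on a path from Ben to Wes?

3

Level 0: Ben
Level 1: Cyd, Kai, Lou, Nia, Omar
Level 2: Ada, Fay, Gus, Ivy, Jae, Mae, Rex, Tao, Uma
Level 3: Pia, Wes
Wes first appears at level 3.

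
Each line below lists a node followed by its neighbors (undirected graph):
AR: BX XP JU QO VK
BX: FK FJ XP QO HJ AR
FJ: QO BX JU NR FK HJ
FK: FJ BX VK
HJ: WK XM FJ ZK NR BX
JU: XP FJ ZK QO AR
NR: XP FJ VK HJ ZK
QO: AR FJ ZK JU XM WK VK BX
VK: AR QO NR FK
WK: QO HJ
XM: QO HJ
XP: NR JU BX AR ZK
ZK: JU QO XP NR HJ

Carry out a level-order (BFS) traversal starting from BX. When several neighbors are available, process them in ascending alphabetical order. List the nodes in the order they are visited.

BX → AR → FJ → FK → HJ → QO → XP → JU → VK → NR → WK → XM → ZK

Visit BX; enqueue AR, FJ, FK, HJ, QO, XP → queue [AR, FJ, FK, HJ, QO, XP]
Visit AR; enqueue JU, VK → queue [FJ, FK, HJ, QO, XP, JU, VK]
Visit FJ; enqueue NR → queue [FK, HJ, QO, XP, JU, VK, NR]
Visit FK → queue [HJ, QO, XP, JU, VK, NR]
Visit HJ; enqueue WK, XM, ZK → queue [QO, XP, JU, VK, NR, WK, XM, ZK]
Visit QO → queue [XP, JU, VK, NR, WK, XM, ZK]
Visit XP → queue [JU, VK, NR, WK, XM, ZK]
Visit JU → queue [VK, NR, WK, XM, ZK]
Visit VK → queue [NR, WK, XM, ZK]
Visit NR → queue [WK, XM, ZK]
Visit WK → queue [XM, ZK]
Visit XM → queue [ZK]
Visit ZK → queue []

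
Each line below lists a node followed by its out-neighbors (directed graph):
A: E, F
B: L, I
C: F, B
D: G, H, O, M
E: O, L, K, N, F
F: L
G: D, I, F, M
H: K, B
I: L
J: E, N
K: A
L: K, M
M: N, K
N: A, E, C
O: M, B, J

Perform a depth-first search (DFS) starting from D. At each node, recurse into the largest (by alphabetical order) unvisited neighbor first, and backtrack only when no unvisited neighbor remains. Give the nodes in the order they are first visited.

D, O, M, N, E, L, K, A, F, C, B, I, J, H, G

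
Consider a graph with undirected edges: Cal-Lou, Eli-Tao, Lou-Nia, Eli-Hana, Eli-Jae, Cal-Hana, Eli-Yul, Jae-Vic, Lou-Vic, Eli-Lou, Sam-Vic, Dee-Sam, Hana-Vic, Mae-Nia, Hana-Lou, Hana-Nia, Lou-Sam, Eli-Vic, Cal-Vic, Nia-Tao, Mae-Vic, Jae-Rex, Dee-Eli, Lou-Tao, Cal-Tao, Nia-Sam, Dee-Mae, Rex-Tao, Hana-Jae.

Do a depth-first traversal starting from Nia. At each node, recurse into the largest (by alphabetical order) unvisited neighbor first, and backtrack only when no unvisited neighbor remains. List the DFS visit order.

Nia Tao Rex Jae Vic Sam Lou Hana Eli Yul Dee Mae Cal

Visit Nia
Nia → Tao
Tao → Rex
Rex → Jae
Jae → Vic
Vic → Sam
Sam → Lou
Lou → Hana
Hana → Eli
Eli → Yul
Eli → Dee
Dee → Mae
Hana → Cal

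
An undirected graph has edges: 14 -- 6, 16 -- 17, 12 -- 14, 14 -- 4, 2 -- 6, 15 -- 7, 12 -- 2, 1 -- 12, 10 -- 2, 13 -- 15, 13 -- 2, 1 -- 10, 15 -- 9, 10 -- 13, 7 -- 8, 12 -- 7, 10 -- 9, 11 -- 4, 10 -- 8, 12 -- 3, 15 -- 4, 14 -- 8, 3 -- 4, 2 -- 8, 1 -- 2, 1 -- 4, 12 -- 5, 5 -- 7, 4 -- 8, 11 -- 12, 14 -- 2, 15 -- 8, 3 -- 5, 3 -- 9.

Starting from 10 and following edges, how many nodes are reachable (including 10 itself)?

BFS from 10 visits: 10, 1, 2, 8, 9, 13, 4, 12, 6, 14, 7, 15, 3, 11, 5
Reachable nodes: 15 of 17 total.

15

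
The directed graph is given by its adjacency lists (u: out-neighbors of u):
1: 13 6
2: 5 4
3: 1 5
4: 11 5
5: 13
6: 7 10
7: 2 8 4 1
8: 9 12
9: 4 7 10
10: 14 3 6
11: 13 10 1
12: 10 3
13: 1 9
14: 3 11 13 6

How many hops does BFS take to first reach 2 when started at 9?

2

Level 0: 9
Level 1: 4, 7, 10
Level 2: 1, 2, 3, 5, 6, 8, 11, 14
Level 3: 12, 13
2 first appears at level 2.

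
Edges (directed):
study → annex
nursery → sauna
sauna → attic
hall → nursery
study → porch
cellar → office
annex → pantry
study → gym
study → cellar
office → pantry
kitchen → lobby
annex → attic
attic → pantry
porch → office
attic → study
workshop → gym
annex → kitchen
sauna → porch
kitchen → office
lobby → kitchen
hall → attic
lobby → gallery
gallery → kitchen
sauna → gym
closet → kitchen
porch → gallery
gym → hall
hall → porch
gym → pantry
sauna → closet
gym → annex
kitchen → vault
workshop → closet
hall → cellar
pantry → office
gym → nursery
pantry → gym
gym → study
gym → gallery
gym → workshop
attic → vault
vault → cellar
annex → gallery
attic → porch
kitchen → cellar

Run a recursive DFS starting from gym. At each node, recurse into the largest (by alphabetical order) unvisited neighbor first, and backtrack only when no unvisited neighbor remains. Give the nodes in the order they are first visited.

gym, workshop, closet, kitchen, vault, cellar, office, pantry, lobby, gallery, study, porch, annex, attic, nursery, sauna, hall

Visit gym
gym → workshop
workshop → closet
closet → kitchen
kitchen → vault
vault → cellar
cellar → office
office → pantry
kitchen → lobby
lobby → gallery
gym → study
study → porch
study → annex
annex → attic
gym → nursery
nursery → sauna
gym → hall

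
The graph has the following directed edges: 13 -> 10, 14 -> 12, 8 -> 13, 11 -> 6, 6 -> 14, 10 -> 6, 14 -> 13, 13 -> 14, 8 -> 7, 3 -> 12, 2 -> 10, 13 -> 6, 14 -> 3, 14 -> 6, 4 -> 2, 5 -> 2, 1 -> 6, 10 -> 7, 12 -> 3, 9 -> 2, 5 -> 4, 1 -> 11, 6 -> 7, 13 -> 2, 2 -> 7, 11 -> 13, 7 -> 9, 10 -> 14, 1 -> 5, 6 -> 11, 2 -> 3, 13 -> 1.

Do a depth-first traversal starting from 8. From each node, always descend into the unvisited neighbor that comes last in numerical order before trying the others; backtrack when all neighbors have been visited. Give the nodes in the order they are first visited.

Visit 8
8 → 13
13 → 14
14 → 12
12 → 3
14 → 6
6 → 11
6 → 7
7 → 9
9 → 2
2 → 10
13 → 1
1 → 5
5 → 4

8 -> 13 -> 14 -> 12 -> 3 -> 6 -> 11 -> 7 -> 9 -> 2 -> 10 -> 1 -> 5 -> 4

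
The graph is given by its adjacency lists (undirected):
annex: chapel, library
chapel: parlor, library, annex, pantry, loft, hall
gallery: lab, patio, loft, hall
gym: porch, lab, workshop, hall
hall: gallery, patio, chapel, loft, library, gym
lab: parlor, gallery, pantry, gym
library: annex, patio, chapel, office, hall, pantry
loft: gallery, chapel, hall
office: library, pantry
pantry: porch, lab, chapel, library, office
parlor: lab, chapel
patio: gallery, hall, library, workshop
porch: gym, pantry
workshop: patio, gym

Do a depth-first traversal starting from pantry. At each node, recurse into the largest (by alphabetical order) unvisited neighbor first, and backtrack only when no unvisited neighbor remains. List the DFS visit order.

pantry, porch, gym, workshop, patio, library, office, hall, loft, gallery, lab, parlor, chapel, annex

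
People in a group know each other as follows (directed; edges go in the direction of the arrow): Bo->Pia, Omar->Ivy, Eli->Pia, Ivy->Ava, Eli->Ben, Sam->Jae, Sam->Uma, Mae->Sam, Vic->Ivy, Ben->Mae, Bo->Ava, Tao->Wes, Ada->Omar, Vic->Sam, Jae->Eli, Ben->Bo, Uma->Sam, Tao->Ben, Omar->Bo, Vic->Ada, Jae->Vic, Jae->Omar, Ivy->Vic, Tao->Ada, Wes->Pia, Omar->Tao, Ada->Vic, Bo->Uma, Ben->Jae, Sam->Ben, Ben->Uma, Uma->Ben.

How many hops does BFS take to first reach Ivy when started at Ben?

Level 0: Ben
Level 1: Bo, Jae, Mae, Uma
Level 2: Ava, Eli, Omar, Pia, Sam, Vic
Level 3: Ada, Ivy, Tao
Level 4: Wes
Ivy first appears at level 3.

3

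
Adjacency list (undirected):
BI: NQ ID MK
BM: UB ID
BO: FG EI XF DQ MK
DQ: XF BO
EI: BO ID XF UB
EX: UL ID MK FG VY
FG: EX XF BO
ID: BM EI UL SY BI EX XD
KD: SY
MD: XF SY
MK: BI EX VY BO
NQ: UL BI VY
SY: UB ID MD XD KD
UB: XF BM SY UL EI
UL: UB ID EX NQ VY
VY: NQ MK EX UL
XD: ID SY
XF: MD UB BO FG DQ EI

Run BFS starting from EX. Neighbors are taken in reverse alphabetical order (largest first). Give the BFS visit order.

EX, VY, UL, MK, ID, FG, NQ, UB, BO, BI, XD, SY, EI, BM, XF, DQ, MD, KD

Visit EX; enqueue VY, UL, MK, ID, FG → queue [VY, UL, MK, ID, FG]
Visit VY; enqueue NQ → queue [UL, MK, ID, FG, NQ]
Visit UL; enqueue UB → queue [MK, ID, FG, NQ, UB]
Visit MK; enqueue BO, BI → queue [ID, FG, NQ, UB, BO, BI]
Visit ID; enqueue XD, SY, EI, BM → queue [FG, NQ, UB, BO, BI, XD, SY, EI, BM]
Visit FG; enqueue XF → queue [NQ, UB, BO, BI, XD, SY, EI, BM, XF]
Visit NQ → queue [UB, BO, BI, XD, SY, EI, BM, XF]
Visit UB → queue [BO, BI, XD, SY, EI, BM, XF]
Visit BO; enqueue DQ → queue [BI, XD, SY, EI, BM, XF, DQ]
Visit BI → queue [XD, SY, EI, BM, XF, DQ]
Visit XD → queue [SY, EI, BM, XF, DQ]
Visit SY; enqueue MD, KD → queue [EI, BM, XF, DQ, MD, KD]
Visit EI → queue [BM, XF, DQ, MD, KD]
Visit BM → queue [XF, DQ, MD, KD]
Visit XF → queue [DQ, MD, KD]
Visit DQ → queue [MD, KD]
Visit MD → queue [KD]
Visit KD → queue []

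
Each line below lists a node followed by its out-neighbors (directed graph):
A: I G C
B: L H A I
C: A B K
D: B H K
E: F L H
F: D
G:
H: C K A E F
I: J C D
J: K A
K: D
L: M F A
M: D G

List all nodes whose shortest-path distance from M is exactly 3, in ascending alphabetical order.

Level 0: M
Level 1: D, G
Level 2: B, H, K
Level 3: A, C, E, F, I, L
Level 4: J

A, C, E, F, I, L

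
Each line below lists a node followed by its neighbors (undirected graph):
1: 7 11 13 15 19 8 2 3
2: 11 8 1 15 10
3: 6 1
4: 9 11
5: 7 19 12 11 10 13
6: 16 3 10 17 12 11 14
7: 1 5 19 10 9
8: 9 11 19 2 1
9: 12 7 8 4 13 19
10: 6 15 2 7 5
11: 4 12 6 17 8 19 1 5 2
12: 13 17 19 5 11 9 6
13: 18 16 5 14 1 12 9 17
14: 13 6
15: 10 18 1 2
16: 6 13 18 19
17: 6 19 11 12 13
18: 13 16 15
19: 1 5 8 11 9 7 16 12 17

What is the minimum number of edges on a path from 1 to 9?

2

Level 0: 1
Level 1: 2, 3, 7, 8, 11, 13, 15, 19
Level 2: 4, 5, 6, 9, 10, 12, 14, 16, 17, 18
9 first appears at level 2.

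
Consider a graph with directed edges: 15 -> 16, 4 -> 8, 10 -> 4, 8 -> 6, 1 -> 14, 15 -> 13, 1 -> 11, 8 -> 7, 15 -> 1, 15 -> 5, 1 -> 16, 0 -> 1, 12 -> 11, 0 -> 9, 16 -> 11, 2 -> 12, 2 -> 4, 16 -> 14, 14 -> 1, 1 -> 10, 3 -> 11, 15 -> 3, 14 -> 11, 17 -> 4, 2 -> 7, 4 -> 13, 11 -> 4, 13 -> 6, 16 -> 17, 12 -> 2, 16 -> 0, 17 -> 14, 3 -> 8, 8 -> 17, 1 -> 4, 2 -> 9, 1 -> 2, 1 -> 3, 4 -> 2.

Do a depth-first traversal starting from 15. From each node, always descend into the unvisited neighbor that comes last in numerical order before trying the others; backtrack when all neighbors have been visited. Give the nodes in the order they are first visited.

Visit 15
15 → 16
16 → 17
17 → 14
14 → 11
11 → 4
4 → 13
13 → 6
4 → 8
8 → 7
4 → 2
2 → 12
2 → 9
14 → 1
1 → 10
1 → 3
16 → 0
15 → 5

15 → 16 → 17 → 14 → 11 → 4 → 13 → 6 → 8 → 7 → 2 → 12 → 9 → 1 → 10 → 3 → 0 → 5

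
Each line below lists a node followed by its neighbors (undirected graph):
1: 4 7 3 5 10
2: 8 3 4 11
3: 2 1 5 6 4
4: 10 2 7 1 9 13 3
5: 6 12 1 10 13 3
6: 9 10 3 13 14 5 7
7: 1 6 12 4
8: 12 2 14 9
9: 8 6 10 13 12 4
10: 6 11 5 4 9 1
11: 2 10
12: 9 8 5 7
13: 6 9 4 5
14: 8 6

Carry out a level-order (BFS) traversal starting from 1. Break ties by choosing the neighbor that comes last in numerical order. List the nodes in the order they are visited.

Visit 1; enqueue 10, 7, 5, 4, 3 → queue [10, 7, 5, 4, 3]
Visit 10; enqueue 11, 9, 6 → queue [7, 5, 4, 3, 11, 9, 6]
Visit 7; enqueue 12 → queue [5, 4, 3, 11, 9, 6, 12]
Visit 5; enqueue 13 → queue [4, 3, 11, 9, 6, 12, 13]
Visit 4; enqueue 2 → queue [3, 11, 9, 6, 12, 13, 2]
Visit 3 → queue [11, 9, 6, 12, 13, 2]
Visit 11 → queue [9, 6, 12, 13, 2]
Visit 9; enqueue 8 → queue [6, 12, 13, 2, 8]
Visit 6; enqueue 14 → queue [12, 13, 2, 8, 14]
Visit 12 → queue [13, 2, 8, 14]
Visit 13 → queue [2, 8, 14]
Visit 2 → queue [8, 14]
Visit 8 → queue [14]
Visit 14 → queue []

1 -> 10 -> 7 -> 5 -> 4 -> 3 -> 11 -> 9 -> 6 -> 12 -> 13 -> 2 -> 8 -> 14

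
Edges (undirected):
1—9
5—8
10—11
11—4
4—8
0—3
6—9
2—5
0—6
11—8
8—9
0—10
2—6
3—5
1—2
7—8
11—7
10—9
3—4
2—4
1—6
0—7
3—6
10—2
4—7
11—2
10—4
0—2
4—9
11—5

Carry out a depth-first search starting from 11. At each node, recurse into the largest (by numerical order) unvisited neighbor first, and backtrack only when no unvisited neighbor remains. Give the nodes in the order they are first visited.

11 -> 10 -> 9 -> 8 -> 7 -> 4 -> 3 -> 6 -> 2 -> 5 -> 1 -> 0

Visit 11
11 → 10
10 → 9
9 → 8
8 → 7
7 → 4
4 → 3
3 → 6
6 → 2
2 → 5
2 → 1
2 → 0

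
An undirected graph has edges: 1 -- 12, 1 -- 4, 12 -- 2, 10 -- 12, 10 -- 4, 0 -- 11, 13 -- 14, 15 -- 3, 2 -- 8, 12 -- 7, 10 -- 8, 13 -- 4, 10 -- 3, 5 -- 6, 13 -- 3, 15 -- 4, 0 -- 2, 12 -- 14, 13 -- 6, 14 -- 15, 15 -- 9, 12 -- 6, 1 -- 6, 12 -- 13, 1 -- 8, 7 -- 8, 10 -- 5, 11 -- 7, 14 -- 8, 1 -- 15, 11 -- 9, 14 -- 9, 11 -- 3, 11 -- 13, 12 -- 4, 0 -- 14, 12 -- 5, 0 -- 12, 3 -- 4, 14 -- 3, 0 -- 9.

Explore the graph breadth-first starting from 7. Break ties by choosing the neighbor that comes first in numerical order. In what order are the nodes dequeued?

Visit 7; enqueue 8, 11, 12 → queue [8, 11, 12]
Visit 8; enqueue 1, 2, 10, 14 → queue [11, 12, 1, 2, 10, 14]
Visit 11; enqueue 0, 3, 9, 13 → queue [12, 1, 2, 10, 14, 0, 3, 9, 13]
Visit 12; enqueue 4, 5, 6 → queue [1, 2, 10, 14, 0, 3, 9, 13, 4, 5, 6]
Visit 1; enqueue 15 → queue [2, 10, 14, 0, 3, 9, 13, 4, 5, 6, 15]
Visit 2 → queue [10, 14, 0, 3, 9, 13, 4, 5, 6, 15]
Visit 10 → queue [14, 0, 3, 9, 13, 4, 5, 6, 15]
Visit 14 → queue [0, 3, 9, 13, 4, 5, 6, 15]
Visit 0 → queue [3, 9, 13, 4, 5, 6, 15]
Visit 3 → queue [9, 13, 4, 5, 6, 15]
Visit 9 → queue [13, 4, 5, 6, 15]
Visit 13 → queue [4, 5, 6, 15]
Visit 4 → queue [5, 6, 15]
Visit 5 → queue [6, 15]
Visit 6 → queue [15]
Visit 15 → queue []

7, 8, 11, 12, 1, 2, 10, 14, 0, 3, 9, 13, 4, 5, 6, 15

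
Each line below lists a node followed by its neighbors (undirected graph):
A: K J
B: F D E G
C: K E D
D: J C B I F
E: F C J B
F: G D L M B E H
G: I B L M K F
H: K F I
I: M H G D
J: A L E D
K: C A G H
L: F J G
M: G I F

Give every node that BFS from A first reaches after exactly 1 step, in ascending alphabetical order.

J, K

Level 0: A
Level 1: J, K
Level 2: C, D, E, G, H, L
Level 3: B, F, I, M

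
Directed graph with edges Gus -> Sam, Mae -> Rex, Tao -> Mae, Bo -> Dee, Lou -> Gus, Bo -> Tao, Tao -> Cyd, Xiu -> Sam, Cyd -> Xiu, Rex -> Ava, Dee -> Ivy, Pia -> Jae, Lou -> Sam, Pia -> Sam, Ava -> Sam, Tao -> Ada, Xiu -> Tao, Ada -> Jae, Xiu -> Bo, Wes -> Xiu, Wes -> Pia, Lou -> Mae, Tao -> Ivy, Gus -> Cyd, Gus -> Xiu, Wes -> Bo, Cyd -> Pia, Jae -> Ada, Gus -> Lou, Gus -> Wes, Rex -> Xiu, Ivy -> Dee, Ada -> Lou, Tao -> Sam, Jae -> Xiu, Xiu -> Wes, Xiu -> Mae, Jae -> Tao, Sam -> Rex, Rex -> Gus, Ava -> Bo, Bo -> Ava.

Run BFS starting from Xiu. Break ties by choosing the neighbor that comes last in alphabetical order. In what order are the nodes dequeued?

Xiu, Wes, Tao, Sam, Mae, Bo, Pia, Ivy, Cyd, Ada, Rex, Dee, Ava, Jae, Lou, Gus

Visit Xiu; enqueue Wes, Tao, Sam, Mae, Bo → queue [Wes, Tao, Sam, Mae, Bo]
Visit Wes; enqueue Pia → queue [Tao, Sam, Mae, Bo, Pia]
Visit Tao; enqueue Ivy, Cyd, Ada → queue [Sam, Mae, Bo, Pia, Ivy, Cyd, Ada]
Visit Sam; enqueue Rex → queue [Mae, Bo, Pia, Ivy, Cyd, Ada, Rex]
Visit Mae → queue [Bo, Pia, Ivy, Cyd, Ada, Rex]
Visit Bo; enqueue Dee, Ava → queue [Pia, Ivy, Cyd, Ada, Rex, Dee, Ava]
Visit Pia; enqueue Jae → queue [Ivy, Cyd, Ada, Rex, Dee, Ava, Jae]
Visit Ivy → queue [Cyd, Ada, Rex, Dee, Ava, Jae]
Visit Cyd → queue [Ada, Rex, Dee, Ava, Jae]
Visit Ada; enqueue Lou → queue [Rex, Dee, Ava, Jae, Lou]
Visit Rex; enqueue Gus → queue [Dee, Ava, Jae, Lou, Gus]
Visit Dee → queue [Ava, Jae, Lou, Gus]
Visit Ava → queue [Jae, Lou, Gus]
Visit Jae → queue [Lou, Gus]
Visit Lou → queue [Gus]
Visit Gus → queue []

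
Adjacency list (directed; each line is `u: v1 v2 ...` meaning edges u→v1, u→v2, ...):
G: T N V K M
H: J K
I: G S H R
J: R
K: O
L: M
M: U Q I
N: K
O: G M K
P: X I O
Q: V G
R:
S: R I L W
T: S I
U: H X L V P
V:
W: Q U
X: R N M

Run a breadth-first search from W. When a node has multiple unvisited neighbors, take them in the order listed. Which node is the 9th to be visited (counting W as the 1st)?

Visit W; enqueue Q, U → queue [Q, U]
Visit Q; enqueue V, G → queue [U, V, G]
Visit U; enqueue H, X, L, P → queue [V, G, H, X, L, P]
Visit V → queue [G, H, X, L, P]
Visit G; enqueue T, N, K, M → queue [H, X, L, P, T, N, K, M]
Visit H; enqueue J → queue [X, L, P, T, N, K, M, J]
Visit X; enqueue R → queue [L, P, T, N, K, M, J, R]
Visit L → queue [P, T, N, K, M, J, R]
Visit P; enqueue I, O → queue [T, N, K, M, J, R, I, O]
Visit T; enqueue S → queue [N, K, M, J, R, I, O, S]
Visit N → queue [K, M, J, R, I, O, S]
Visit K → queue [M, J, R, I, O, S]
Visit M → queue [J, R, I, O, S]
Visit J → queue [R, I, O, S]
Visit R → queue [I, O, S]
Visit I → queue [O, S]
Visit O → queue [S]
Visit S → queue []

Visit order: W, Q, U, V, G, H, X, L, P, T, N, K, M, J, R, I, O, S

P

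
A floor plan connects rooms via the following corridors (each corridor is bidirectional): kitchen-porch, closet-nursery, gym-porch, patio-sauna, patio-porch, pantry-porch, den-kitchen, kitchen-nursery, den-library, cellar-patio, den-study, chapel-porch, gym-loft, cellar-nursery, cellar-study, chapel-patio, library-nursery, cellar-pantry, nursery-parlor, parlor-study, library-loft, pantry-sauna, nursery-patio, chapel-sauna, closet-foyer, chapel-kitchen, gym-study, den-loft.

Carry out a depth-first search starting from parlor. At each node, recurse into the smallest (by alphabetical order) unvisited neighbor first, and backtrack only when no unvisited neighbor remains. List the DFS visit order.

Visit parlor
parlor → nursery
nursery → cellar
cellar → pantry
pantry → porch
porch → chapel
chapel → kitchen
kitchen → den
den → library
library → loft
loft → gym
gym → study
chapel → patio
patio → sauna
nursery → closet
closet → foyer

parlor, nursery, cellar, pantry, porch, chapel, kitchen, den, library, loft, gym, study, patio, sauna, closet, foyer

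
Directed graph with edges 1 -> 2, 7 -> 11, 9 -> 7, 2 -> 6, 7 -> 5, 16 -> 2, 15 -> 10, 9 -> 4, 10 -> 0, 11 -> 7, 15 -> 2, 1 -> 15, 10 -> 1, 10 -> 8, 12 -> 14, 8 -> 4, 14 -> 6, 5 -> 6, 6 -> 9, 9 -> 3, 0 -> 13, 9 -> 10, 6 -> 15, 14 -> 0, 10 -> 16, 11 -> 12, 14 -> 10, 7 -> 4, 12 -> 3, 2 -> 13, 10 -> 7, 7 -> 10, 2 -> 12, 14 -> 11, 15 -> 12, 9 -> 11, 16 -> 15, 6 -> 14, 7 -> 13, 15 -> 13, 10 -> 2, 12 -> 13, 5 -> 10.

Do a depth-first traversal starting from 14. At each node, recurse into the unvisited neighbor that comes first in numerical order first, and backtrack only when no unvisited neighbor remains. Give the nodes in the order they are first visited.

14, 0, 13, 6, 9, 3, 4, 7, 5, 10, 1, 2, 12, 15, 8, 16, 11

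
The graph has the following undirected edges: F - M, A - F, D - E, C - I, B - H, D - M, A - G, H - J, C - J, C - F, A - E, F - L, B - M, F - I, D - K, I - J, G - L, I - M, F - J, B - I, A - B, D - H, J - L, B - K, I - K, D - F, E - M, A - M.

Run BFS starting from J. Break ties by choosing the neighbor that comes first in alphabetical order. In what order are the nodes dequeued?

J, C, F, H, I, L, A, D, M, B, K, G, E

Visit J; enqueue C, F, H, I, L → queue [C, F, H, I, L]
Visit C → queue [F, H, I, L]
Visit F; enqueue A, D, M → queue [H, I, L, A, D, M]
Visit H; enqueue B → queue [I, L, A, D, M, B]
Visit I; enqueue K → queue [L, A, D, M, B, K]
Visit L; enqueue G → queue [A, D, M, B, K, G]
Visit A; enqueue E → queue [D, M, B, K, G, E]
Visit D → queue [M, B, K, G, E]
Visit M → queue [B, K, G, E]
Visit B → queue [K, G, E]
Visit K → queue [G, E]
Visit G → queue [E]
Visit E → queue []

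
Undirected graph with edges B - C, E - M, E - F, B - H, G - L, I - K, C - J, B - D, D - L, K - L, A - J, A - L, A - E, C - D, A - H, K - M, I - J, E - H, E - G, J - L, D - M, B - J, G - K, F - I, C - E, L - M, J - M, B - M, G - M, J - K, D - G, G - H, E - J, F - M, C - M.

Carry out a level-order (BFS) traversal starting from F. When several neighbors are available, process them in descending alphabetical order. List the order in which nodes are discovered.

F, M, I, E, L, K, J, G, D, C, B, H, A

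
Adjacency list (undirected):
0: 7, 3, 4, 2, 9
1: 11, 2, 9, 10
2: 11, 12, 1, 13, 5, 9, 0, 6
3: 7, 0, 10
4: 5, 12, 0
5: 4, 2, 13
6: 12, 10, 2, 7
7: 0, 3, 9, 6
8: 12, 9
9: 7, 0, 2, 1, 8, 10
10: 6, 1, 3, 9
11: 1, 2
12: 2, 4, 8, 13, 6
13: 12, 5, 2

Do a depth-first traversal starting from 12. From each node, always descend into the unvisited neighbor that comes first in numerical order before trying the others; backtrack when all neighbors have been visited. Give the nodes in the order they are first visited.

12 → 2 → 0 → 3 → 7 → 6 → 10 → 1 → 9 → 8 → 11 → 4 → 5 → 13

Visit 12
12 → 2
2 → 0
0 → 3
3 → 7
7 → 6
6 → 10
10 → 1
1 → 9
9 → 8
1 → 11
0 → 4
4 → 5
5 → 13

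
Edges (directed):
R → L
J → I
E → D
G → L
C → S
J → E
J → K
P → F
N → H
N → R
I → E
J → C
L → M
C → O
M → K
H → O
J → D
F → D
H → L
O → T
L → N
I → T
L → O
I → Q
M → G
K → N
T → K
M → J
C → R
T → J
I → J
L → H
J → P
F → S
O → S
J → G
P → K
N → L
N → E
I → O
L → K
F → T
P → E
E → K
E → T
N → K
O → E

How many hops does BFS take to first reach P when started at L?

3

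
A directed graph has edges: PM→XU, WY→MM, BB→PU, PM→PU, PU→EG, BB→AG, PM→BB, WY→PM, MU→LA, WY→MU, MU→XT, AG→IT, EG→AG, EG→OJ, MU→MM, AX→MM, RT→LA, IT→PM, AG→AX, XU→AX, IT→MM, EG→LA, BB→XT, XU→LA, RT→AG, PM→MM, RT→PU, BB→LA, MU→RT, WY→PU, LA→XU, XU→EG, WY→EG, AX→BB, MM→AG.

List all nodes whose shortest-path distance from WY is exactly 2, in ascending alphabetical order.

Level 0: WY
Level 1: EG, MM, MU, PM, PU
Level 2: AG, BB, LA, OJ, RT, XT, XU
Level 3: AX, IT

AG, BB, LA, OJ, RT, XT, XU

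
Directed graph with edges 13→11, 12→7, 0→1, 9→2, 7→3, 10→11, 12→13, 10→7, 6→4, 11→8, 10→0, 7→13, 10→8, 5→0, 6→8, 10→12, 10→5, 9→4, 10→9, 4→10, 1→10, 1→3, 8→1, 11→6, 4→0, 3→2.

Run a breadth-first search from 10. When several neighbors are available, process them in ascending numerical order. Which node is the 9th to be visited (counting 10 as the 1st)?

Visit 10; enqueue 0, 5, 7, 8, 9, 11, 12 → queue [0, 5, 7, 8, 9, 11, 12]
Visit 0; enqueue 1 → queue [5, 7, 8, 9, 11, 12, 1]
Visit 5 → queue [7, 8, 9, 11, 12, 1]
Visit 7; enqueue 3, 13 → queue [8, 9, 11, 12, 1, 3, 13]
Visit 8 → queue [9, 11, 12, 1, 3, 13]
Visit 9; enqueue 2, 4 → queue [11, 12, 1, 3, 13, 2, 4]
Visit 11; enqueue 6 → queue [12, 1, 3, 13, 2, 4, 6]
Visit 12 → queue [1, 3, 13, 2, 4, 6]
Visit 1 → queue [3, 13, 2, 4, 6]
Visit 3 → queue [13, 2, 4, 6]
Visit 13 → queue [2, 4, 6]
Visit 2 → queue [4, 6]
Visit 4 → queue [6]
Visit 6 → queue []

Visit order: 10, 0, 5, 7, 8, 9, 11, 12, 1, 3, 13, 2, 4, 6

1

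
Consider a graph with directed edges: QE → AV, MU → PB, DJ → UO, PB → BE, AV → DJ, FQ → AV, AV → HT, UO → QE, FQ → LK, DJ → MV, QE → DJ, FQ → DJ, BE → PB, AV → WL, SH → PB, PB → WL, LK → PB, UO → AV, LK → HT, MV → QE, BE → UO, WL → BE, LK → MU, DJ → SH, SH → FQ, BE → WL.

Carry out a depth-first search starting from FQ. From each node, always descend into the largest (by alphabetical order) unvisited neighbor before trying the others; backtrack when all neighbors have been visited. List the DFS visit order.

Visit FQ
FQ → LK
LK → PB
PB → WL
WL → BE
BE → UO
UO → QE
QE → DJ
DJ → SH
DJ → MV
QE → AV
AV → HT
LK → MU

FQ → LK → PB → WL → BE → UO → QE → DJ → SH → MV → AV → HT → MU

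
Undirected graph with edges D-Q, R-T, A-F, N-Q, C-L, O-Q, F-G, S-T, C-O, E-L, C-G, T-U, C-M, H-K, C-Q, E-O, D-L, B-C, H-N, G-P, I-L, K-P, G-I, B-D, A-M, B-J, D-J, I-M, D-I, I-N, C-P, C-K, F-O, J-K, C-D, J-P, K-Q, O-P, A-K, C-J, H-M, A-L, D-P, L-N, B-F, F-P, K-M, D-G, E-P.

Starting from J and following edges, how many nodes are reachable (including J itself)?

17

BFS from J visits: J, P, K, D, C, B, O, G, F, E, Q, M, H, A, L, I, N
Reachable nodes: 17 of 21 total.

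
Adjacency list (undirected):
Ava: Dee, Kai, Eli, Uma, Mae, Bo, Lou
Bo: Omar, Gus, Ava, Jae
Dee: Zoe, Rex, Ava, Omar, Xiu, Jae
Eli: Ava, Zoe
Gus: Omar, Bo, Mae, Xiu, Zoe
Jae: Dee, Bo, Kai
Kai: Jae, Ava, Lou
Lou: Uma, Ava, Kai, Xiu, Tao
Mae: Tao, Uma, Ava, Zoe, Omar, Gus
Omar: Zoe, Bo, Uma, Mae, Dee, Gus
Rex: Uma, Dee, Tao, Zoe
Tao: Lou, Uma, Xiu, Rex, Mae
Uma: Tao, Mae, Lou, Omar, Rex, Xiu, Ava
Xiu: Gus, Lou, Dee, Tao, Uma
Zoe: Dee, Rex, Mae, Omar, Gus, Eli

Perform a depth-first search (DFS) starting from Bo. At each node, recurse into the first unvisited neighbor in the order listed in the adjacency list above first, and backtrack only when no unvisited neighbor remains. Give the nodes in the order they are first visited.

Visit Bo
Bo → Omar
Omar → Zoe
Zoe → Dee
Dee → Rex
Rex → Uma
Uma → Tao
Tao → Lou
Lou → Ava
Ava → Kai
Kai → Jae
Ava → Eli
Ava → Mae
Mae → Gus
Gus → Xiu

Bo, Omar, Zoe, Dee, Rex, Uma, Tao, Lou, Ava, Kai, Jae, Eli, Mae, Gus, Xiu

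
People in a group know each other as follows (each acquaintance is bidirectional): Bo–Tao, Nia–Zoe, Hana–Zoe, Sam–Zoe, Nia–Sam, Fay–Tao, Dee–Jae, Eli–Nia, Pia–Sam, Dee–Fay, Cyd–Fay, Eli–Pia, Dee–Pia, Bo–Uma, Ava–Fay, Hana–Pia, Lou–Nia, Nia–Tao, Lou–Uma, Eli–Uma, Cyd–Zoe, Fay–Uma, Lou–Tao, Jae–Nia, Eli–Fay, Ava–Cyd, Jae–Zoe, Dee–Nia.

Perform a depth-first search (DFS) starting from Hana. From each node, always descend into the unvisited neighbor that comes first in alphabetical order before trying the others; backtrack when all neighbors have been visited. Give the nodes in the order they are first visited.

Hana, Pia, Dee, Fay, Ava, Cyd, Zoe, Jae, Nia, Eli, Uma, Bo, Tao, Lou, Sam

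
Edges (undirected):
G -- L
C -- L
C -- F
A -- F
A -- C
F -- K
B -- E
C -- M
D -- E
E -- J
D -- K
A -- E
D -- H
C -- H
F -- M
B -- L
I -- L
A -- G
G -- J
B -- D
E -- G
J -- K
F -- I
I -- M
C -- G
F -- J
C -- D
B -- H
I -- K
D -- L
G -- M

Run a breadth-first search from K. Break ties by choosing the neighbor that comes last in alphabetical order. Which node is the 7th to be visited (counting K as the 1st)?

Visit K; enqueue J, I, F, D → queue [J, I, F, D]
Visit J; enqueue G, E → queue [I, F, D, G, E]
Visit I; enqueue M, L → queue [F, D, G, E, M, L]
Visit F; enqueue C, A → queue [D, G, E, M, L, C, A]
Visit D; enqueue H, B → queue [G, E, M, L, C, A, H, B]
Visit G → queue [E, M, L, C, A, H, B]
Visit E → queue [M, L, C, A, H, B]
Visit M → queue [L, C, A, H, B]
Visit L → queue [C, A, H, B]
Visit C → queue [A, H, B]
Visit A → queue [H, B]
Visit H → queue [B]
Visit B → queue []

Visit order: K, J, I, F, D, G, E, M, L, C, A, H, B

E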